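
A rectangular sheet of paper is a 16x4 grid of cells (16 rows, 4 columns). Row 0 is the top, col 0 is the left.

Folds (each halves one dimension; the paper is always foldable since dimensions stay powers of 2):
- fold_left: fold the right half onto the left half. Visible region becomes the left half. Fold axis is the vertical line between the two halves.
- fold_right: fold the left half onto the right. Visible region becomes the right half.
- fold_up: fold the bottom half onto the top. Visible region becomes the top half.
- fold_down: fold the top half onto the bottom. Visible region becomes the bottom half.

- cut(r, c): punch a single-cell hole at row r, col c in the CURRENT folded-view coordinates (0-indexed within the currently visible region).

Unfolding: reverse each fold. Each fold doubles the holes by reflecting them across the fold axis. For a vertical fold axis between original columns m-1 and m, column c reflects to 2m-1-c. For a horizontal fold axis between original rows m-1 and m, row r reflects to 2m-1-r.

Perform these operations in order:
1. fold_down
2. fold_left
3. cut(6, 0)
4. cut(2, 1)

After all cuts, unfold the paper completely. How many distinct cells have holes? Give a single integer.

Answer: 8

Derivation:
Op 1 fold_down: fold axis h@8; visible region now rows[8,16) x cols[0,4) = 8x4
Op 2 fold_left: fold axis v@2; visible region now rows[8,16) x cols[0,2) = 8x2
Op 3 cut(6, 0): punch at orig (14,0); cuts so far [(14, 0)]; region rows[8,16) x cols[0,2) = 8x2
Op 4 cut(2, 1): punch at orig (10,1); cuts so far [(10, 1), (14, 0)]; region rows[8,16) x cols[0,2) = 8x2
Unfold 1 (reflect across v@2): 4 holes -> [(10, 1), (10, 2), (14, 0), (14, 3)]
Unfold 2 (reflect across h@8): 8 holes -> [(1, 0), (1, 3), (5, 1), (5, 2), (10, 1), (10, 2), (14, 0), (14, 3)]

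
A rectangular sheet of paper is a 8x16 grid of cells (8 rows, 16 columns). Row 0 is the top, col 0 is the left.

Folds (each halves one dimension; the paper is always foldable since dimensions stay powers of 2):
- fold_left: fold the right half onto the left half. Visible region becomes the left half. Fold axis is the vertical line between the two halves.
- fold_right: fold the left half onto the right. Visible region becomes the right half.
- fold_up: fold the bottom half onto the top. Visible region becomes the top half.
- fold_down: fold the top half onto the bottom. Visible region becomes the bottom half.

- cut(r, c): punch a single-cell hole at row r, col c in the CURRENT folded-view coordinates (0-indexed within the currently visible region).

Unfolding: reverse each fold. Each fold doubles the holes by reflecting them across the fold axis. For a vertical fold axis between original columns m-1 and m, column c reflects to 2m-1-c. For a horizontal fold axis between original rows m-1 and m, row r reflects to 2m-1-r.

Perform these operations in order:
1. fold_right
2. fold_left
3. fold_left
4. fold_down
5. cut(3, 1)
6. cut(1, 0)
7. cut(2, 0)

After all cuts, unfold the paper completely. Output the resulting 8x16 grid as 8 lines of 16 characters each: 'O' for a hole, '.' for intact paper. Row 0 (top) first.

Op 1 fold_right: fold axis v@8; visible region now rows[0,8) x cols[8,16) = 8x8
Op 2 fold_left: fold axis v@12; visible region now rows[0,8) x cols[8,12) = 8x4
Op 3 fold_left: fold axis v@10; visible region now rows[0,8) x cols[8,10) = 8x2
Op 4 fold_down: fold axis h@4; visible region now rows[4,8) x cols[8,10) = 4x2
Op 5 cut(3, 1): punch at orig (7,9); cuts so far [(7, 9)]; region rows[4,8) x cols[8,10) = 4x2
Op 6 cut(1, 0): punch at orig (5,8); cuts so far [(5, 8), (7, 9)]; region rows[4,8) x cols[8,10) = 4x2
Op 7 cut(2, 0): punch at orig (6,8); cuts so far [(5, 8), (6, 8), (7, 9)]; region rows[4,8) x cols[8,10) = 4x2
Unfold 1 (reflect across h@4): 6 holes -> [(0, 9), (1, 8), (2, 8), (5, 8), (6, 8), (7, 9)]
Unfold 2 (reflect across v@10): 12 holes -> [(0, 9), (0, 10), (1, 8), (1, 11), (2, 8), (2, 11), (5, 8), (5, 11), (6, 8), (6, 11), (7, 9), (7, 10)]
Unfold 3 (reflect across v@12): 24 holes -> [(0, 9), (0, 10), (0, 13), (0, 14), (1, 8), (1, 11), (1, 12), (1, 15), (2, 8), (2, 11), (2, 12), (2, 15), (5, 8), (5, 11), (5, 12), (5, 15), (6, 8), (6, 11), (6, 12), (6, 15), (7, 9), (7, 10), (7, 13), (7, 14)]
Unfold 4 (reflect across v@8): 48 holes -> [(0, 1), (0, 2), (0, 5), (0, 6), (0, 9), (0, 10), (0, 13), (0, 14), (1, 0), (1, 3), (1, 4), (1, 7), (1, 8), (1, 11), (1, 12), (1, 15), (2, 0), (2, 3), (2, 4), (2, 7), (2, 8), (2, 11), (2, 12), (2, 15), (5, 0), (5, 3), (5, 4), (5, 7), (5, 8), (5, 11), (5, 12), (5, 15), (6, 0), (6, 3), (6, 4), (6, 7), (6, 8), (6, 11), (6, 12), (6, 15), (7, 1), (7, 2), (7, 5), (7, 6), (7, 9), (7, 10), (7, 13), (7, 14)]

Answer: .OO..OO..OO..OO.
O..OO..OO..OO..O
O..OO..OO..OO..O
................
................
O..OO..OO..OO..O
O..OO..OO..OO..O
.OO..OO..OO..OO.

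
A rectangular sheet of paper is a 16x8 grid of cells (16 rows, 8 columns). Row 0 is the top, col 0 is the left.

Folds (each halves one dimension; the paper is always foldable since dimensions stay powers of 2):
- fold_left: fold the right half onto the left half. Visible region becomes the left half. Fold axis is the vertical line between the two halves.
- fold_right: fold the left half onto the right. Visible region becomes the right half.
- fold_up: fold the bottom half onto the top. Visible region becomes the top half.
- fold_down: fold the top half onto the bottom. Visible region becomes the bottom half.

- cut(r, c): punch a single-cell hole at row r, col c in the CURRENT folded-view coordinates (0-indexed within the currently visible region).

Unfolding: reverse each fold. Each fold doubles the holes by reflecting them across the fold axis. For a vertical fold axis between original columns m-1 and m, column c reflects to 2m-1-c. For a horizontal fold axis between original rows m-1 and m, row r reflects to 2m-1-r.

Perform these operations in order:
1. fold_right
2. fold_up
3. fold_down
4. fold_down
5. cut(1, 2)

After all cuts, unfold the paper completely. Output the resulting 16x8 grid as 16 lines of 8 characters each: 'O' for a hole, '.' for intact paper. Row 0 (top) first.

Op 1 fold_right: fold axis v@4; visible region now rows[0,16) x cols[4,8) = 16x4
Op 2 fold_up: fold axis h@8; visible region now rows[0,8) x cols[4,8) = 8x4
Op 3 fold_down: fold axis h@4; visible region now rows[4,8) x cols[4,8) = 4x4
Op 4 fold_down: fold axis h@6; visible region now rows[6,8) x cols[4,8) = 2x4
Op 5 cut(1, 2): punch at orig (7,6); cuts so far [(7, 6)]; region rows[6,8) x cols[4,8) = 2x4
Unfold 1 (reflect across h@6): 2 holes -> [(4, 6), (7, 6)]
Unfold 2 (reflect across h@4): 4 holes -> [(0, 6), (3, 6), (4, 6), (7, 6)]
Unfold 3 (reflect across h@8): 8 holes -> [(0, 6), (3, 6), (4, 6), (7, 6), (8, 6), (11, 6), (12, 6), (15, 6)]
Unfold 4 (reflect across v@4): 16 holes -> [(0, 1), (0, 6), (3, 1), (3, 6), (4, 1), (4, 6), (7, 1), (7, 6), (8, 1), (8, 6), (11, 1), (11, 6), (12, 1), (12, 6), (15, 1), (15, 6)]

Answer: .O....O.
........
........
.O....O.
.O....O.
........
........
.O....O.
.O....O.
........
........
.O....O.
.O....O.
........
........
.O....O.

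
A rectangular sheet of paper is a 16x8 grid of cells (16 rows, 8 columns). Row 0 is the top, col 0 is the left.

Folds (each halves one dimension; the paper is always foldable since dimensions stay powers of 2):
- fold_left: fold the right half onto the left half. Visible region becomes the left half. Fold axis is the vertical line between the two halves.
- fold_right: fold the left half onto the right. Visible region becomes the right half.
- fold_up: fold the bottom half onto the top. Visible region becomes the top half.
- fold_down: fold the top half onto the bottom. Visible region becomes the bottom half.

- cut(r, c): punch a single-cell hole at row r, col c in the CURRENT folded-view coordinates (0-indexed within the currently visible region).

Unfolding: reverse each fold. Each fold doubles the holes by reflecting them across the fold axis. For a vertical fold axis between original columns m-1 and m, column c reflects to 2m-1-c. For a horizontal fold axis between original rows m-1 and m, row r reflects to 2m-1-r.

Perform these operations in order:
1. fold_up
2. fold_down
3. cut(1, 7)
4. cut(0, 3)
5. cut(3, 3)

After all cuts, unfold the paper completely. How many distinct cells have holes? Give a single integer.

Op 1 fold_up: fold axis h@8; visible region now rows[0,8) x cols[0,8) = 8x8
Op 2 fold_down: fold axis h@4; visible region now rows[4,8) x cols[0,8) = 4x8
Op 3 cut(1, 7): punch at orig (5,7); cuts so far [(5, 7)]; region rows[4,8) x cols[0,8) = 4x8
Op 4 cut(0, 3): punch at orig (4,3); cuts so far [(4, 3), (5, 7)]; region rows[4,8) x cols[0,8) = 4x8
Op 5 cut(3, 3): punch at orig (7,3); cuts so far [(4, 3), (5, 7), (7, 3)]; region rows[4,8) x cols[0,8) = 4x8
Unfold 1 (reflect across h@4): 6 holes -> [(0, 3), (2, 7), (3, 3), (4, 3), (5, 7), (7, 3)]
Unfold 2 (reflect across h@8): 12 holes -> [(0, 3), (2, 7), (3, 3), (4, 3), (5, 7), (7, 3), (8, 3), (10, 7), (11, 3), (12, 3), (13, 7), (15, 3)]

Answer: 12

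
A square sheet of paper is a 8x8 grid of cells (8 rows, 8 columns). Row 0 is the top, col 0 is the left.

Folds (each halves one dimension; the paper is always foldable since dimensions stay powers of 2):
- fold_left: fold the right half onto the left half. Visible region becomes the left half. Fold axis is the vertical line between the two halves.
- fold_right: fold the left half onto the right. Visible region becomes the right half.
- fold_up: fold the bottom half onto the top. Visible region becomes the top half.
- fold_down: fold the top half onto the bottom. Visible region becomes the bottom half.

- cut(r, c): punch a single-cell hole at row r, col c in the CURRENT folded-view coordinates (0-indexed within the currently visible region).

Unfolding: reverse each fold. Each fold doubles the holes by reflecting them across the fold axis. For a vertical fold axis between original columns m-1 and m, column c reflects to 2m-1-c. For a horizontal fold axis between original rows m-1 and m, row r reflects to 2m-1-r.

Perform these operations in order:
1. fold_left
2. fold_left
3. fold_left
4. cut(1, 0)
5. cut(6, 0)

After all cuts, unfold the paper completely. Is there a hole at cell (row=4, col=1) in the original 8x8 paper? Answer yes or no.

Op 1 fold_left: fold axis v@4; visible region now rows[0,8) x cols[0,4) = 8x4
Op 2 fold_left: fold axis v@2; visible region now rows[0,8) x cols[0,2) = 8x2
Op 3 fold_left: fold axis v@1; visible region now rows[0,8) x cols[0,1) = 8x1
Op 4 cut(1, 0): punch at orig (1,0); cuts so far [(1, 0)]; region rows[0,8) x cols[0,1) = 8x1
Op 5 cut(6, 0): punch at orig (6,0); cuts so far [(1, 0), (6, 0)]; region rows[0,8) x cols[0,1) = 8x1
Unfold 1 (reflect across v@1): 4 holes -> [(1, 0), (1, 1), (6, 0), (6, 1)]
Unfold 2 (reflect across v@2): 8 holes -> [(1, 0), (1, 1), (1, 2), (1, 3), (6, 0), (6, 1), (6, 2), (6, 3)]
Unfold 3 (reflect across v@4): 16 holes -> [(1, 0), (1, 1), (1, 2), (1, 3), (1, 4), (1, 5), (1, 6), (1, 7), (6, 0), (6, 1), (6, 2), (6, 3), (6, 4), (6, 5), (6, 6), (6, 7)]
Holes: [(1, 0), (1, 1), (1, 2), (1, 3), (1, 4), (1, 5), (1, 6), (1, 7), (6, 0), (6, 1), (6, 2), (6, 3), (6, 4), (6, 5), (6, 6), (6, 7)]

Answer: no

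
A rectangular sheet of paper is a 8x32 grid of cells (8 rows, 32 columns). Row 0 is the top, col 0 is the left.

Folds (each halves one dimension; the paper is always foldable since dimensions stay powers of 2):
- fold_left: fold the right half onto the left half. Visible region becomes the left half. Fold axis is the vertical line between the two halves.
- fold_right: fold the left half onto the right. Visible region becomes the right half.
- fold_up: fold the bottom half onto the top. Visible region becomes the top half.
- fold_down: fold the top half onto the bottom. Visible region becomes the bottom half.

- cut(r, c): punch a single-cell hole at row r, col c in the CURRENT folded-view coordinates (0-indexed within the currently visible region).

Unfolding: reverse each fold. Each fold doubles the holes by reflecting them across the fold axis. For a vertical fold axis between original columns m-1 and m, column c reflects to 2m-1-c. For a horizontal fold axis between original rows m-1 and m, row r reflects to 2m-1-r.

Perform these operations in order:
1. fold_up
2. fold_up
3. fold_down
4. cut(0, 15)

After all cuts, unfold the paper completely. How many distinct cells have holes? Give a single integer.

Op 1 fold_up: fold axis h@4; visible region now rows[0,4) x cols[0,32) = 4x32
Op 2 fold_up: fold axis h@2; visible region now rows[0,2) x cols[0,32) = 2x32
Op 3 fold_down: fold axis h@1; visible region now rows[1,2) x cols[0,32) = 1x32
Op 4 cut(0, 15): punch at orig (1,15); cuts so far [(1, 15)]; region rows[1,2) x cols[0,32) = 1x32
Unfold 1 (reflect across h@1): 2 holes -> [(0, 15), (1, 15)]
Unfold 2 (reflect across h@2): 4 holes -> [(0, 15), (1, 15), (2, 15), (3, 15)]
Unfold 3 (reflect across h@4): 8 holes -> [(0, 15), (1, 15), (2, 15), (3, 15), (4, 15), (5, 15), (6, 15), (7, 15)]

Answer: 8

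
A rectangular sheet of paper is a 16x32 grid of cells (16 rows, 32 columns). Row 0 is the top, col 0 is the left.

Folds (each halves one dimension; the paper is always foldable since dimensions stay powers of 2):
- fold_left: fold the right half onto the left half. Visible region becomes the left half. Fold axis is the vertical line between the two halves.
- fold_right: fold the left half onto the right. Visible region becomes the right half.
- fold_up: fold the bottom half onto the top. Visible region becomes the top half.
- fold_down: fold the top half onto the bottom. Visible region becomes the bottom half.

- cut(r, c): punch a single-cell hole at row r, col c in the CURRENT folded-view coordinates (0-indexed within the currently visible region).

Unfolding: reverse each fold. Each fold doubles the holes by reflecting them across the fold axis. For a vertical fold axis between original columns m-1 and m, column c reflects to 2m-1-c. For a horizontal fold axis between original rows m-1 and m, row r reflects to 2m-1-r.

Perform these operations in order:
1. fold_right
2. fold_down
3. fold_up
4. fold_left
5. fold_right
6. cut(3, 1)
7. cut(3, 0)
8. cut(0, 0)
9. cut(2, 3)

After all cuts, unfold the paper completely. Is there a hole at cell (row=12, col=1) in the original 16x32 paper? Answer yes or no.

Answer: no

Derivation:
Op 1 fold_right: fold axis v@16; visible region now rows[0,16) x cols[16,32) = 16x16
Op 2 fold_down: fold axis h@8; visible region now rows[8,16) x cols[16,32) = 8x16
Op 3 fold_up: fold axis h@12; visible region now rows[8,12) x cols[16,32) = 4x16
Op 4 fold_left: fold axis v@24; visible region now rows[8,12) x cols[16,24) = 4x8
Op 5 fold_right: fold axis v@20; visible region now rows[8,12) x cols[20,24) = 4x4
Op 6 cut(3, 1): punch at orig (11,21); cuts so far [(11, 21)]; region rows[8,12) x cols[20,24) = 4x4
Op 7 cut(3, 0): punch at orig (11,20); cuts so far [(11, 20), (11, 21)]; region rows[8,12) x cols[20,24) = 4x4
Op 8 cut(0, 0): punch at orig (8,20); cuts so far [(8, 20), (11, 20), (11, 21)]; region rows[8,12) x cols[20,24) = 4x4
Op 9 cut(2, 3): punch at orig (10,23); cuts so far [(8, 20), (10, 23), (11, 20), (11, 21)]; region rows[8,12) x cols[20,24) = 4x4
Unfold 1 (reflect across v@20): 8 holes -> [(8, 19), (8, 20), (10, 16), (10, 23), (11, 18), (11, 19), (11, 20), (11, 21)]
Unfold 2 (reflect across v@24): 16 holes -> [(8, 19), (8, 20), (8, 27), (8, 28), (10, 16), (10, 23), (10, 24), (10, 31), (11, 18), (11, 19), (11, 20), (11, 21), (11, 26), (11, 27), (11, 28), (11, 29)]
Unfold 3 (reflect across h@12): 32 holes -> [(8, 19), (8, 20), (8, 27), (8, 28), (10, 16), (10, 23), (10, 24), (10, 31), (11, 18), (11, 19), (11, 20), (11, 21), (11, 26), (11, 27), (11, 28), (11, 29), (12, 18), (12, 19), (12, 20), (12, 21), (12, 26), (12, 27), (12, 28), (12, 29), (13, 16), (13, 23), (13, 24), (13, 31), (15, 19), (15, 20), (15, 27), (15, 28)]
Unfold 4 (reflect across h@8): 64 holes -> [(0, 19), (0, 20), (0, 27), (0, 28), (2, 16), (2, 23), (2, 24), (2, 31), (3, 18), (3, 19), (3, 20), (3, 21), (3, 26), (3, 27), (3, 28), (3, 29), (4, 18), (4, 19), (4, 20), (4, 21), (4, 26), (4, 27), (4, 28), (4, 29), (5, 16), (5, 23), (5, 24), (5, 31), (7, 19), (7, 20), (7, 27), (7, 28), (8, 19), (8, 20), (8, 27), (8, 28), (10, 16), (10, 23), (10, 24), (10, 31), (11, 18), (11, 19), (11, 20), (11, 21), (11, 26), (11, 27), (11, 28), (11, 29), (12, 18), (12, 19), (12, 20), (12, 21), (12, 26), (12, 27), (12, 28), (12, 29), (13, 16), (13, 23), (13, 24), (13, 31), (15, 19), (15, 20), (15, 27), (15, 28)]
Unfold 5 (reflect across v@16): 128 holes -> [(0, 3), (0, 4), (0, 11), (0, 12), (0, 19), (0, 20), (0, 27), (0, 28), (2, 0), (2, 7), (2, 8), (2, 15), (2, 16), (2, 23), (2, 24), (2, 31), (3, 2), (3, 3), (3, 4), (3, 5), (3, 10), (3, 11), (3, 12), (3, 13), (3, 18), (3, 19), (3, 20), (3, 21), (3, 26), (3, 27), (3, 28), (3, 29), (4, 2), (4, 3), (4, 4), (4, 5), (4, 10), (4, 11), (4, 12), (4, 13), (4, 18), (4, 19), (4, 20), (4, 21), (4, 26), (4, 27), (4, 28), (4, 29), (5, 0), (5, 7), (5, 8), (5, 15), (5, 16), (5, 23), (5, 24), (5, 31), (7, 3), (7, 4), (7, 11), (7, 12), (7, 19), (7, 20), (7, 27), (7, 28), (8, 3), (8, 4), (8, 11), (8, 12), (8, 19), (8, 20), (8, 27), (8, 28), (10, 0), (10, 7), (10, 8), (10, 15), (10, 16), (10, 23), (10, 24), (10, 31), (11, 2), (11, 3), (11, 4), (11, 5), (11, 10), (11, 11), (11, 12), (11, 13), (11, 18), (11, 19), (11, 20), (11, 21), (11, 26), (11, 27), (11, 28), (11, 29), (12, 2), (12, 3), (12, 4), (12, 5), (12, 10), (12, 11), (12, 12), (12, 13), (12, 18), (12, 19), (12, 20), (12, 21), (12, 26), (12, 27), (12, 28), (12, 29), (13, 0), (13, 7), (13, 8), (13, 15), (13, 16), (13, 23), (13, 24), (13, 31), (15, 3), (15, 4), (15, 11), (15, 12), (15, 19), (15, 20), (15, 27), (15, 28)]
Holes: [(0, 3), (0, 4), (0, 11), (0, 12), (0, 19), (0, 20), (0, 27), (0, 28), (2, 0), (2, 7), (2, 8), (2, 15), (2, 16), (2, 23), (2, 24), (2, 31), (3, 2), (3, 3), (3, 4), (3, 5), (3, 10), (3, 11), (3, 12), (3, 13), (3, 18), (3, 19), (3, 20), (3, 21), (3, 26), (3, 27), (3, 28), (3, 29), (4, 2), (4, 3), (4, 4), (4, 5), (4, 10), (4, 11), (4, 12), (4, 13), (4, 18), (4, 19), (4, 20), (4, 21), (4, 26), (4, 27), (4, 28), (4, 29), (5, 0), (5, 7), (5, 8), (5, 15), (5, 16), (5, 23), (5, 24), (5, 31), (7, 3), (7, 4), (7, 11), (7, 12), (7, 19), (7, 20), (7, 27), (7, 28), (8, 3), (8, 4), (8, 11), (8, 12), (8, 19), (8, 20), (8, 27), (8, 28), (10, 0), (10, 7), (10, 8), (10, 15), (10, 16), (10, 23), (10, 24), (10, 31), (11, 2), (11, 3), (11, 4), (11, 5), (11, 10), (11, 11), (11, 12), (11, 13), (11, 18), (11, 19), (11, 20), (11, 21), (11, 26), (11, 27), (11, 28), (11, 29), (12, 2), (12, 3), (12, 4), (12, 5), (12, 10), (12, 11), (12, 12), (12, 13), (12, 18), (12, 19), (12, 20), (12, 21), (12, 26), (12, 27), (12, 28), (12, 29), (13, 0), (13, 7), (13, 8), (13, 15), (13, 16), (13, 23), (13, 24), (13, 31), (15, 3), (15, 4), (15, 11), (15, 12), (15, 19), (15, 20), (15, 27), (15, 28)]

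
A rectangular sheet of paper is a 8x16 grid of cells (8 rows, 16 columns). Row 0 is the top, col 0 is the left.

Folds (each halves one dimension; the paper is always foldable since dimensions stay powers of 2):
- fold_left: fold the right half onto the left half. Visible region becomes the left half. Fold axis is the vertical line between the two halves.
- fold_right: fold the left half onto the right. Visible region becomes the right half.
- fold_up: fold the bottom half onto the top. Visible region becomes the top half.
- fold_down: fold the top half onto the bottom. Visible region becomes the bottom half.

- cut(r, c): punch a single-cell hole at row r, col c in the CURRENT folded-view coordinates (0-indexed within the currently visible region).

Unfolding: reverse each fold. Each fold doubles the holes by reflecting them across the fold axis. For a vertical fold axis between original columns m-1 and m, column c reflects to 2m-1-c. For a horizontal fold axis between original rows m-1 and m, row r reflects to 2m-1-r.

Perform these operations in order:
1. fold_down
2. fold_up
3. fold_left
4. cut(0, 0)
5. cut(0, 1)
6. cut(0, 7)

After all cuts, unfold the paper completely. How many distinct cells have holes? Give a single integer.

Answer: 24

Derivation:
Op 1 fold_down: fold axis h@4; visible region now rows[4,8) x cols[0,16) = 4x16
Op 2 fold_up: fold axis h@6; visible region now rows[4,6) x cols[0,16) = 2x16
Op 3 fold_left: fold axis v@8; visible region now rows[4,6) x cols[0,8) = 2x8
Op 4 cut(0, 0): punch at orig (4,0); cuts so far [(4, 0)]; region rows[4,6) x cols[0,8) = 2x8
Op 5 cut(0, 1): punch at orig (4,1); cuts so far [(4, 0), (4, 1)]; region rows[4,6) x cols[0,8) = 2x8
Op 6 cut(0, 7): punch at orig (4,7); cuts so far [(4, 0), (4, 1), (4, 7)]; region rows[4,6) x cols[0,8) = 2x8
Unfold 1 (reflect across v@8): 6 holes -> [(4, 0), (4, 1), (4, 7), (4, 8), (4, 14), (4, 15)]
Unfold 2 (reflect across h@6): 12 holes -> [(4, 0), (4, 1), (4, 7), (4, 8), (4, 14), (4, 15), (7, 0), (7, 1), (7, 7), (7, 8), (7, 14), (7, 15)]
Unfold 3 (reflect across h@4): 24 holes -> [(0, 0), (0, 1), (0, 7), (0, 8), (0, 14), (0, 15), (3, 0), (3, 1), (3, 7), (3, 8), (3, 14), (3, 15), (4, 0), (4, 1), (4, 7), (4, 8), (4, 14), (4, 15), (7, 0), (7, 1), (7, 7), (7, 8), (7, 14), (7, 15)]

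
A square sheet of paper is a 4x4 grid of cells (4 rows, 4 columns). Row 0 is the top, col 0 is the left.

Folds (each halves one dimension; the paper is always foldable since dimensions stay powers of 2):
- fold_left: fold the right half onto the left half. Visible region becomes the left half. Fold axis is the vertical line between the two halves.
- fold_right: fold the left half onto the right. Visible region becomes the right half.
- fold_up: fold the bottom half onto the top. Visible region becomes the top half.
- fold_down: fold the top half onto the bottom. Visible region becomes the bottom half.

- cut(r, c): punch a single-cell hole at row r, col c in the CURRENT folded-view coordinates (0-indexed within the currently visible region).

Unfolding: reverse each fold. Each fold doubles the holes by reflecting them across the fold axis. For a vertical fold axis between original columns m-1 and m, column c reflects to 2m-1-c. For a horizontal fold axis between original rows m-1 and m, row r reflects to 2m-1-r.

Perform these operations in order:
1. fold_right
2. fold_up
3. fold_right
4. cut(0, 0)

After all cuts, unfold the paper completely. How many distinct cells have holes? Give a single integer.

Answer: 8

Derivation:
Op 1 fold_right: fold axis v@2; visible region now rows[0,4) x cols[2,4) = 4x2
Op 2 fold_up: fold axis h@2; visible region now rows[0,2) x cols[2,4) = 2x2
Op 3 fold_right: fold axis v@3; visible region now rows[0,2) x cols[3,4) = 2x1
Op 4 cut(0, 0): punch at orig (0,3); cuts so far [(0, 3)]; region rows[0,2) x cols[3,4) = 2x1
Unfold 1 (reflect across v@3): 2 holes -> [(0, 2), (0, 3)]
Unfold 2 (reflect across h@2): 4 holes -> [(0, 2), (0, 3), (3, 2), (3, 3)]
Unfold 3 (reflect across v@2): 8 holes -> [(0, 0), (0, 1), (0, 2), (0, 3), (3, 0), (3, 1), (3, 2), (3, 3)]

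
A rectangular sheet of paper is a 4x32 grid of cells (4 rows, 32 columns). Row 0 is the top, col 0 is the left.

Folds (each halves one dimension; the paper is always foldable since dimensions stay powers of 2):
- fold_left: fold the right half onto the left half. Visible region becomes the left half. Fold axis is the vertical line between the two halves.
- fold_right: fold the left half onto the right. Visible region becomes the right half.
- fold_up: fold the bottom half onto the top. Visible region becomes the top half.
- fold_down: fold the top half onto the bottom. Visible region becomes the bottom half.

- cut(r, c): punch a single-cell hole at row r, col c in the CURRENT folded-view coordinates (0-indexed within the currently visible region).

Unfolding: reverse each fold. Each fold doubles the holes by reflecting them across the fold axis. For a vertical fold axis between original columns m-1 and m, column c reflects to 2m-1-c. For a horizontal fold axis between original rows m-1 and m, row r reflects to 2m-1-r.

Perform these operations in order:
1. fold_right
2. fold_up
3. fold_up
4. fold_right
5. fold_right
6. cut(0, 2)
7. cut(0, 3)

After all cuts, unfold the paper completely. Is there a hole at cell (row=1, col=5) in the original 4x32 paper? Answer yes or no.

Op 1 fold_right: fold axis v@16; visible region now rows[0,4) x cols[16,32) = 4x16
Op 2 fold_up: fold axis h@2; visible region now rows[0,2) x cols[16,32) = 2x16
Op 3 fold_up: fold axis h@1; visible region now rows[0,1) x cols[16,32) = 1x16
Op 4 fold_right: fold axis v@24; visible region now rows[0,1) x cols[24,32) = 1x8
Op 5 fold_right: fold axis v@28; visible region now rows[0,1) x cols[28,32) = 1x4
Op 6 cut(0, 2): punch at orig (0,30); cuts so far [(0, 30)]; region rows[0,1) x cols[28,32) = 1x4
Op 7 cut(0, 3): punch at orig (0,31); cuts so far [(0, 30), (0, 31)]; region rows[0,1) x cols[28,32) = 1x4
Unfold 1 (reflect across v@28): 4 holes -> [(0, 24), (0, 25), (0, 30), (0, 31)]
Unfold 2 (reflect across v@24): 8 holes -> [(0, 16), (0, 17), (0, 22), (0, 23), (0, 24), (0, 25), (0, 30), (0, 31)]
Unfold 3 (reflect across h@1): 16 holes -> [(0, 16), (0, 17), (0, 22), (0, 23), (0, 24), (0, 25), (0, 30), (0, 31), (1, 16), (1, 17), (1, 22), (1, 23), (1, 24), (1, 25), (1, 30), (1, 31)]
Unfold 4 (reflect across h@2): 32 holes -> [(0, 16), (0, 17), (0, 22), (0, 23), (0, 24), (0, 25), (0, 30), (0, 31), (1, 16), (1, 17), (1, 22), (1, 23), (1, 24), (1, 25), (1, 30), (1, 31), (2, 16), (2, 17), (2, 22), (2, 23), (2, 24), (2, 25), (2, 30), (2, 31), (3, 16), (3, 17), (3, 22), (3, 23), (3, 24), (3, 25), (3, 30), (3, 31)]
Unfold 5 (reflect across v@16): 64 holes -> [(0, 0), (0, 1), (0, 6), (0, 7), (0, 8), (0, 9), (0, 14), (0, 15), (0, 16), (0, 17), (0, 22), (0, 23), (0, 24), (0, 25), (0, 30), (0, 31), (1, 0), (1, 1), (1, 6), (1, 7), (1, 8), (1, 9), (1, 14), (1, 15), (1, 16), (1, 17), (1, 22), (1, 23), (1, 24), (1, 25), (1, 30), (1, 31), (2, 0), (2, 1), (2, 6), (2, 7), (2, 8), (2, 9), (2, 14), (2, 15), (2, 16), (2, 17), (2, 22), (2, 23), (2, 24), (2, 25), (2, 30), (2, 31), (3, 0), (3, 1), (3, 6), (3, 7), (3, 8), (3, 9), (3, 14), (3, 15), (3, 16), (3, 17), (3, 22), (3, 23), (3, 24), (3, 25), (3, 30), (3, 31)]
Holes: [(0, 0), (0, 1), (0, 6), (0, 7), (0, 8), (0, 9), (0, 14), (0, 15), (0, 16), (0, 17), (0, 22), (0, 23), (0, 24), (0, 25), (0, 30), (0, 31), (1, 0), (1, 1), (1, 6), (1, 7), (1, 8), (1, 9), (1, 14), (1, 15), (1, 16), (1, 17), (1, 22), (1, 23), (1, 24), (1, 25), (1, 30), (1, 31), (2, 0), (2, 1), (2, 6), (2, 7), (2, 8), (2, 9), (2, 14), (2, 15), (2, 16), (2, 17), (2, 22), (2, 23), (2, 24), (2, 25), (2, 30), (2, 31), (3, 0), (3, 1), (3, 6), (3, 7), (3, 8), (3, 9), (3, 14), (3, 15), (3, 16), (3, 17), (3, 22), (3, 23), (3, 24), (3, 25), (3, 30), (3, 31)]

Answer: no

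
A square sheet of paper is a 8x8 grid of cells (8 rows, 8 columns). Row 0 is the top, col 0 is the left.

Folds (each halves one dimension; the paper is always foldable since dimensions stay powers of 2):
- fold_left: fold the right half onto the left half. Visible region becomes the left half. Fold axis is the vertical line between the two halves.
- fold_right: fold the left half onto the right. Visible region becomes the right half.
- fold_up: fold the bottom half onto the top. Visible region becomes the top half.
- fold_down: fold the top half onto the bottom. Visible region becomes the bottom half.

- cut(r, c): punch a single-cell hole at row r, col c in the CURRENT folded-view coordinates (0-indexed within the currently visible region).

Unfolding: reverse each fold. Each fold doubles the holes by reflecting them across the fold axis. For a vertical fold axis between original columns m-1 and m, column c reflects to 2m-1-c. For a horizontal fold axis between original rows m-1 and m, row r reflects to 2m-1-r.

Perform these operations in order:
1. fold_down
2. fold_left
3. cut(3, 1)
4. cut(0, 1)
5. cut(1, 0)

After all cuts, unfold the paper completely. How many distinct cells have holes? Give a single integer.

Answer: 12

Derivation:
Op 1 fold_down: fold axis h@4; visible region now rows[4,8) x cols[0,8) = 4x8
Op 2 fold_left: fold axis v@4; visible region now rows[4,8) x cols[0,4) = 4x4
Op 3 cut(3, 1): punch at orig (7,1); cuts so far [(7, 1)]; region rows[4,8) x cols[0,4) = 4x4
Op 4 cut(0, 1): punch at orig (4,1); cuts so far [(4, 1), (7, 1)]; region rows[4,8) x cols[0,4) = 4x4
Op 5 cut(1, 0): punch at orig (5,0); cuts so far [(4, 1), (5, 0), (7, 1)]; region rows[4,8) x cols[0,4) = 4x4
Unfold 1 (reflect across v@4): 6 holes -> [(4, 1), (4, 6), (5, 0), (5, 7), (7, 1), (7, 6)]
Unfold 2 (reflect across h@4): 12 holes -> [(0, 1), (0, 6), (2, 0), (2, 7), (3, 1), (3, 6), (4, 1), (4, 6), (5, 0), (5, 7), (7, 1), (7, 6)]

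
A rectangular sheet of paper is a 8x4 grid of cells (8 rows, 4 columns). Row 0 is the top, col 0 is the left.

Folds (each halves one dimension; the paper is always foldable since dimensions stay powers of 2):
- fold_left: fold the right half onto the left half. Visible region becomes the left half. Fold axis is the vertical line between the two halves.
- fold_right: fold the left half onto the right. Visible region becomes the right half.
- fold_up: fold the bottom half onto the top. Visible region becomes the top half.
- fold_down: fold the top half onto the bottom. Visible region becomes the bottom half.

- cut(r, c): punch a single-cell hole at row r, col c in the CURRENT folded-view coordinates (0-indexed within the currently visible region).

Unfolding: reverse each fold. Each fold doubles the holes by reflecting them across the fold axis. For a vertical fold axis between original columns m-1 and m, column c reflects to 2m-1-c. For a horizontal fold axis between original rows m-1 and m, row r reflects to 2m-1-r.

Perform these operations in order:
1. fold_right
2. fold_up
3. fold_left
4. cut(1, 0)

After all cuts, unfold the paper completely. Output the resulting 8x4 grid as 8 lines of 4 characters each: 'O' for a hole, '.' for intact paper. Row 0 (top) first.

Answer: ....
OOOO
....
....
....
....
OOOO
....

Derivation:
Op 1 fold_right: fold axis v@2; visible region now rows[0,8) x cols[2,4) = 8x2
Op 2 fold_up: fold axis h@4; visible region now rows[0,4) x cols[2,4) = 4x2
Op 3 fold_left: fold axis v@3; visible region now rows[0,4) x cols[2,3) = 4x1
Op 4 cut(1, 0): punch at orig (1,2); cuts so far [(1, 2)]; region rows[0,4) x cols[2,3) = 4x1
Unfold 1 (reflect across v@3): 2 holes -> [(1, 2), (1, 3)]
Unfold 2 (reflect across h@4): 4 holes -> [(1, 2), (1, 3), (6, 2), (6, 3)]
Unfold 3 (reflect across v@2): 8 holes -> [(1, 0), (1, 1), (1, 2), (1, 3), (6, 0), (6, 1), (6, 2), (6, 3)]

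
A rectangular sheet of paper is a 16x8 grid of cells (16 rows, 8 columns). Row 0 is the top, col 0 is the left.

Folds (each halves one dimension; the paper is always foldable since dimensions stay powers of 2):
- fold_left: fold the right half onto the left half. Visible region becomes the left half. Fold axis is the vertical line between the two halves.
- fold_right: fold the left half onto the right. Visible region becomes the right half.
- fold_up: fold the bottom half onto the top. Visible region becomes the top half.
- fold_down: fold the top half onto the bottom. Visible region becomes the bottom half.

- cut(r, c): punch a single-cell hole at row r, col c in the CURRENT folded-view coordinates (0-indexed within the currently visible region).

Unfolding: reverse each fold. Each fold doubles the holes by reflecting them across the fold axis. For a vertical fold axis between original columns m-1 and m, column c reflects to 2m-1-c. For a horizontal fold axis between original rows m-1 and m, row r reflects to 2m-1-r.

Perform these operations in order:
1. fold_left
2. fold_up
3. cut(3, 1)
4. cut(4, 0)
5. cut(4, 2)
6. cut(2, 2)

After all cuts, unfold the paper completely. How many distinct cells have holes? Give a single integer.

Answer: 16

Derivation:
Op 1 fold_left: fold axis v@4; visible region now rows[0,16) x cols[0,4) = 16x4
Op 2 fold_up: fold axis h@8; visible region now rows[0,8) x cols[0,4) = 8x4
Op 3 cut(3, 1): punch at orig (3,1); cuts so far [(3, 1)]; region rows[0,8) x cols[0,4) = 8x4
Op 4 cut(4, 0): punch at orig (4,0); cuts so far [(3, 1), (4, 0)]; region rows[0,8) x cols[0,4) = 8x4
Op 5 cut(4, 2): punch at orig (4,2); cuts so far [(3, 1), (4, 0), (4, 2)]; region rows[0,8) x cols[0,4) = 8x4
Op 6 cut(2, 2): punch at orig (2,2); cuts so far [(2, 2), (3, 1), (4, 0), (4, 2)]; region rows[0,8) x cols[0,4) = 8x4
Unfold 1 (reflect across h@8): 8 holes -> [(2, 2), (3, 1), (4, 0), (4, 2), (11, 0), (11, 2), (12, 1), (13, 2)]
Unfold 2 (reflect across v@4): 16 holes -> [(2, 2), (2, 5), (3, 1), (3, 6), (4, 0), (4, 2), (4, 5), (4, 7), (11, 0), (11, 2), (11, 5), (11, 7), (12, 1), (12, 6), (13, 2), (13, 5)]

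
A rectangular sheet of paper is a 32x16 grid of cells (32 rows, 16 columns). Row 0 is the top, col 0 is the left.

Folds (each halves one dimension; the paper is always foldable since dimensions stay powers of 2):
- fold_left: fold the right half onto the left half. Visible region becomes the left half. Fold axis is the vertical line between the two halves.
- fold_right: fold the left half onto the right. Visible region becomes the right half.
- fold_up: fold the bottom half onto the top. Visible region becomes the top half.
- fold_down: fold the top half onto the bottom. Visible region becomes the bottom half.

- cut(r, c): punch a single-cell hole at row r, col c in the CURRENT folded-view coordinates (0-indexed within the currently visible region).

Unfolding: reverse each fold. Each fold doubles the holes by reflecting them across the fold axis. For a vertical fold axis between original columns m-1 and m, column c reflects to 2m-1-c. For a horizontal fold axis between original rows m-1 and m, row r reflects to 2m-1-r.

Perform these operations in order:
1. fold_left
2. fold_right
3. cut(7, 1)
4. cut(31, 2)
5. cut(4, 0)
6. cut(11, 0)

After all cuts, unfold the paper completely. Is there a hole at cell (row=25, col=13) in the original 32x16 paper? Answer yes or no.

Answer: no

Derivation:
Op 1 fold_left: fold axis v@8; visible region now rows[0,32) x cols[0,8) = 32x8
Op 2 fold_right: fold axis v@4; visible region now rows[0,32) x cols[4,8) = 32x4
Op 3 cut(7, 1): punch at orig (7,5); cuts so far [(7, 5)]; region rows[0,32) x cols[4,8) = 32x4
Op 4 cut(31, 2): punch at orig (31,6); cuts so far [(7, 5), (31, 6)]; region rows[0,32) x cols[4,8) = 32x4
Op 5 cut(4, 0): punch at orig (4,4); cuts so far [(4, 4), (7, 5), (31, 6)]; region rows[0,32) x cols[4,8) = 32x4
Op 6 cut(11, 0): punch at orig (11,4); cuts so far [(4, 4), (7, 5), (11, 4), (31, 6)]; region rows[0,32) x cols[4,8) = 32x4
Unfold 1 (reflect across v@4): 8 holes -> [(4, 3), (4, 4), (7, 2), (7, 5), (11, 3), (11, 4), (31, 1), (31, 6)]
Unfold 2 (reflect across v@8): 16 holes -> [(4, 3), (4, 4), (4, 11), (4, 12), (7, 2), (7, 5), (7, 10), (7, 13), (11, 3), (11, 4), (11, 11), (11, 12), (31, 1), (31, 6), (31, 9), (31, 14)]
Holes: [(4, 3), (4, 4), (4, 11), (4, 12), (7, 2), (7, 5), (7, 10), (7, 13), (11, 3), (11, 4), (11, 11), (11, 12), (31, 1), (31, 6), (31, 9), (31, 14)]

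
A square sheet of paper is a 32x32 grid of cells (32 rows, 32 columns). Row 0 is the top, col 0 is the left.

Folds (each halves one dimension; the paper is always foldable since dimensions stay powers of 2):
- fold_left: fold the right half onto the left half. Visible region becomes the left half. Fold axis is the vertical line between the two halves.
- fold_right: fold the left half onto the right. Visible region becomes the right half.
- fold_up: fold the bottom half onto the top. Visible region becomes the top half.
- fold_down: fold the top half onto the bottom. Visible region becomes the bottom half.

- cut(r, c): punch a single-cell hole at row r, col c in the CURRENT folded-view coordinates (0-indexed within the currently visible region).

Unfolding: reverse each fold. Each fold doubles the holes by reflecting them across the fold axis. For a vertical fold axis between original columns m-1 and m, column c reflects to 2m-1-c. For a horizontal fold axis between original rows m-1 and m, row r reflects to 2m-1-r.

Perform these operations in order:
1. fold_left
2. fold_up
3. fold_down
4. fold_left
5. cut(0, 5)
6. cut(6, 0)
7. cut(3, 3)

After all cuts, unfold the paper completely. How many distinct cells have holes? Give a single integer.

Op 1 fold_left: fold axis v@16; visible region now rows[0,32) x cols[0,16) = 32x16
Op 2 fold_up: fold axis h@16; visible region now rows[0,16) x cols[0,16) = 16x16
Op 3 fold_down: fold axis h@8; visible region now rows[8,16) x cols[0,16) = 8x16
Op 4 fold_left: fold axis v@8; visible region now rows[8,16) x cols[0,8) = 8x8
Op 5 cut(0, 5): punch at orig (8,5); cuts so far [(8, 5)]; region rows[8,16) x cols[0,8) = 8x8
Op 6 cut(6, 0): punch at orig (14,0); cuts so far [(8, 5), (14, 0)]; region rows[8,16) x cols[0,8) = 8x8
Op 7 cut(3, 3): punch at orig (11,3); cuts so far [(8, 5), (11, 3), (14, 0)]; region rows[8,16) x cols[0,8) = 8x8
Unfold 1 (reflect across v@8): 6 holes -> [(8, 5), (8, 10), (11, 3), (11, 12), (14, 0), (14, 15)]
Unfold 2 (reflect across h@8): 12 holes -> [(1, 0), (1, 15), (4, 3), (4, 12), (7, 5), (7, 10), (8, 5), (8, 10), (11, 3), (11, 12), (14, 0), (14, 15)]
Unfold 3 (reflect across h@16): 24 holes -> [(1, 0), (1, 15), (4, 3), (4, 12), (7, 5), (7, 10), (8, 5), (8, 10), (11, 3), (11, 12), (14, 0), (14, 15), (17, 0), (17, 15), (20, 3), (20, 12), (23, 5), (23, 10), (24, 5), (24, 10), (27, 3), (27, 12), (30, 0), (30, 15)]
Unfold 4 (reflect across v@16): 48 holes -> [(1, 0), (1, 15), (1, 16), (1, 31), (4, 3), (4, 12), (4, 19), (4, 28), (7, 5), (7, 10), (7, 21), (7, 26), (8, 5), (8, 10), (8, 21), (8, 26), (11, 3), (11, 12), (11, 19), (11, 28), (14, 0), (14, 15), (14, 16), (14, 31), (17, 0), (17, 15), (17, 16), (17, 31), (20, 3), (20, 12), (20, 19), (20, 28), (23, 5), (23, 10), (23, 21), (23, 26), (24, 5), (24, 10), (24, 21), (24, 26), (27, 3), (27, 12), (27, 19), (27, 28), (30, 0), (30, 15), (30, 16), (30, 31)]

Answer: 48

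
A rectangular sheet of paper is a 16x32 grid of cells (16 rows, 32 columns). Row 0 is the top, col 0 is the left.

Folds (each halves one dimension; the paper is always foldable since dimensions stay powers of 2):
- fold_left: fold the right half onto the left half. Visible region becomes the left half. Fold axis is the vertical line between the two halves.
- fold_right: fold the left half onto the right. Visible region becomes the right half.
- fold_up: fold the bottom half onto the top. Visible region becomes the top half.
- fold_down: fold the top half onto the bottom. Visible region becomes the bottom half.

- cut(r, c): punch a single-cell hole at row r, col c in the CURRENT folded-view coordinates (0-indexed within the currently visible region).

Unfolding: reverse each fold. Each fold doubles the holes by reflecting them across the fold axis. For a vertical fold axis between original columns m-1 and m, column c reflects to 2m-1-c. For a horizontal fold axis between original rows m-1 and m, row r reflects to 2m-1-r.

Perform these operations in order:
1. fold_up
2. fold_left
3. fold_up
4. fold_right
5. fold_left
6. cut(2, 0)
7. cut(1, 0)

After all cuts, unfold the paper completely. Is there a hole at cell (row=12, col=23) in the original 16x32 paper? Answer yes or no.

Op 1 fold_up: fold axis h@8; visible region now rows[0,8) x cols[0,32) = 8x32
Op 2 fold_left: fold axis v@16; visible region now rows[0,8) x cols[0,16) = 8x16
Op 3 fold_up: fold axis h@4; visible region now rows[0,4) x cols[0,16) = 4x16
Op 4 fold_right: fold axis v@8; visible region now rows[0,4) x cols[8,16) = 4x8
Op 5 fold_left: fold axis v@12; visible region now rows[0,4) x cols[8,12) = 4x4
Op 6 cut(2, 0): punch at orig (2,8); cuts so far [(2, 8)]; region rows[0,4) x cols[8,12) = 4x4
Op 7 cut(1, 0): punch at orig (1,8); cuts so far [(1, 8), (2, 8)]; region rows[0,4) x cols[8,12) = 4x4
Unfold 1 (reflect across v@12): 4 holes -> [(1, 8), (1, 15), (2, 8), (2, 15)]
Unfold 2 (reflect across v@8): 8 holes -> [(1, 0), (1, 7), (1, 8), (1, 15), (2, 0), (2, 7), (2, 8), (2, 15)]
Unfold 3 (reflect across h@4): 16 holes -> [(1, 0), (1, 7), (1, 8), (1, 15), (2, 0), (2, 7), (2, 8), (2, 15), (5, 0), (5, 7), (5, 8), (5, 15), (6, 0), (6, 7), (6, 8), (6, 15)]
Unfold 4 (reflect across v@16): 32 holes -> [(1, 0), (1, 7), (1, 8), (1, 15), (1, 16), (1, 23), (1, 24), (1, 31), (2, 0), (2, 7), (2, 8), (2, 15), (2, 16), (2, 23), (2, 24), (2, 31), (5, 0), (5, 7), (5, 8), (5, 15), (5, 16), (5, 23), (5, 24), (5, 31), (6, 0), (6, 7), (6, 8), (6, 15), (6, 16), (6, 23), (6, 24), (6, 31)]
Unfold 5 (reflect across h@8): 64 holes -> [(1, 0), (1, 7), (1, 8), (1, 15), (1, 16), (1, 23), (1, 24), (1, 31), (2, 0), (2, 7), (2, 8), (2, 15), (2, 16), (2, 23), (2, 24), (2, 31), (5, 0), (5, 7), (5, 8), (5, 15), (5, 16), (5, 23), (5, 24), (5, 31), (6, 0), (6, 7), (6, 8), (6, 15), (6, 16), (6, 23), (6, 24), (6, 31), (9, 0), (9, 7), (9, 8), (9, 15), (9, 16), (9, 23), (9, 24), (9, 31), (10, 0), (10, 7), (10, 8), (10, 15), (10, 16), (10, 23), (10, 24), (10, 31), (13, 0), (13, 7), (13, 8), (13, 15), (13, 16), (13, 23), (13, 24), (13, 31), (14, 0), (14, 7), (14, 8), (14, 15), (14, 16), (14, 23), (14, 24), (14, 31)]
Holes: [(1, 0), (1, 7), (1, 8), (1, 15), (1, 16), (1, 23), (1, 24), (1, 31), (2, 0), (2, 7), (2, 8), (2, 15), (2, 16), (2, 23), (2, 24), (2, 31), (5, 0), (5, 7), (5, 8), (5, 15), (5, 16), (5, 23), (5, 24), (5, 31), (6, 0), (6, 7), (6, 8), (6, 15), (6, 16), (6, 23), (6, 24), (6, 31), (9, 0), (9, 7), (9, 8), (9, 15), (9, 16), (9, 23), (9, 24), (9, 31), (10, 0), (10, 7), (10, 8), (10, 15), (10, 16), (10, 23), (10, 24), (10, 31), (13, 0), (13, 7), (13, 8), (13, 15), (13, 16), (13, 23), (13, 24), (13, 31), (14, 0), (14, 7), (14, 8), (14, 15), (14, 16), (14, 23), (14, 24), (14, 31)]

Answer: no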